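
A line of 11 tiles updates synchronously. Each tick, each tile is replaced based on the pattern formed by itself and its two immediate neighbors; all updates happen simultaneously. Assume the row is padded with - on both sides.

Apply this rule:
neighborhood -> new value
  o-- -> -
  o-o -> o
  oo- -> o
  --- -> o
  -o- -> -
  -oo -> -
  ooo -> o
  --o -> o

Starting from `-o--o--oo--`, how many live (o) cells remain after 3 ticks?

5

tick 1: o--o--o-o-o
tick 2: --o--o-o-o-
tick 3: oo--o-o-o--
count of o: 5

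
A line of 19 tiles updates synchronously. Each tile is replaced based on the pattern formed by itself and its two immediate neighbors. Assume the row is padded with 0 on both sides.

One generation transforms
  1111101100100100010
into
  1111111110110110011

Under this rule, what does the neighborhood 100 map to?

1

At position 8 the neighborhood is 100; the next row has 1 there.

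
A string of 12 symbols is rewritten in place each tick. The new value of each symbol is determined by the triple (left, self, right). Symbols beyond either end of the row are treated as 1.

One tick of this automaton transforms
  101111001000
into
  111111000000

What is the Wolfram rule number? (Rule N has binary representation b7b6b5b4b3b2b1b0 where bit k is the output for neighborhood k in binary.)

position 3: 111 → 1  (bit 7 = 1)
position 0: 110 → 1  (bit 6 = 1)
position 1: 101 → 1  (bit 5 = 1)
position 6: 100 → 0  (bit 4 = 0)
position 2: 011 → 1  (bit 3 = 1)
position 8: 010 → 0  (bit 2 = 0)
position 7: 001 → 0  (bit 1 = 0)
position 10: 000 → 0  (bit 0 = 0)
bits b7..b0 = 11101000 = 232

232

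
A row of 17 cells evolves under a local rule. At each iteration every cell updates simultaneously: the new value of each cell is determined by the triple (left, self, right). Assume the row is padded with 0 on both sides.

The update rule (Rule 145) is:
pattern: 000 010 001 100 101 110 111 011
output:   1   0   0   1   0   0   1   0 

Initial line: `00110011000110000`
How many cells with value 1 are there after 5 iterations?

6

10001000110001111
01100110001100110
00010001100010001
11001100011001100
00100011000100011
count of 1: 6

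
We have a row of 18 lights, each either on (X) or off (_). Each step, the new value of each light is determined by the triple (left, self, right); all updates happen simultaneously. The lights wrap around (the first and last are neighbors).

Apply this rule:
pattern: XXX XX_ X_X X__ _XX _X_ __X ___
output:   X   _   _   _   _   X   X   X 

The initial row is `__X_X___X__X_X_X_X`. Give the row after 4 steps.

_XX_X_XXX_XX_X_X_X
____X__X_____X_X_X
_XXXX_XX_XXXXX_X_X
__XX______XXX__X_X

__XX______XXX__X_X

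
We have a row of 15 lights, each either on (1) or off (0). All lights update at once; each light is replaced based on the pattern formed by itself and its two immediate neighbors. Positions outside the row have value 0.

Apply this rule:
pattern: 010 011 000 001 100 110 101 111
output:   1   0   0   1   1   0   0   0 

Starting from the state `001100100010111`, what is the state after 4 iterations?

000111000100010

iteration 1: 010011110110000
iteration 2: 111100000001000
iteration 3: 000010000011100
iteration 4: 000111000100010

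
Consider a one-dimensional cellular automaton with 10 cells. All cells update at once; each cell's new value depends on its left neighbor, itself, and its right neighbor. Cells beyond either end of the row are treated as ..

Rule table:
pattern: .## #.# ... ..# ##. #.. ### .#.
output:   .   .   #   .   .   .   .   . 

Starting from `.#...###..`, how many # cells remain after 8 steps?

step 1: ...#.....#
step 2: ##...###..
step 3: ...#.....#  (repeats step 1; period 2)
step 8: ##...###..
count of #: 5

5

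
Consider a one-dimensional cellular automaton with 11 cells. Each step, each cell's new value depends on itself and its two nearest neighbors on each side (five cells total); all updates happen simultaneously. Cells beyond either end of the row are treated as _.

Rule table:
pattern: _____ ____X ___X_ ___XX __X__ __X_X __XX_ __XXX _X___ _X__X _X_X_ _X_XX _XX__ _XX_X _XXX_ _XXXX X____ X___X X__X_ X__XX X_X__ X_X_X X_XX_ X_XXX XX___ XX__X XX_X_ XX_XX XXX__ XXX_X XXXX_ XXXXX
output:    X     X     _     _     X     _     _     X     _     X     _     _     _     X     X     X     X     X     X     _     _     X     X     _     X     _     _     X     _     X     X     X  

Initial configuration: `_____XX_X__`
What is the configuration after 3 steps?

XXXX__X___X
XXX__XX_X_X
XX____X_X__

XX____X_X__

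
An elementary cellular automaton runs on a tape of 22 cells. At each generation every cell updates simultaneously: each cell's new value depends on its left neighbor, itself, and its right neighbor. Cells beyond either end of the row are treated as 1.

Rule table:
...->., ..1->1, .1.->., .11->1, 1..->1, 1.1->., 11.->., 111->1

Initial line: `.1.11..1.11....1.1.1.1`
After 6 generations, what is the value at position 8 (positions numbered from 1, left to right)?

.

generation 1: ...1.11..1.1..1......1
generation 2: 1.1..1.11...11.1....11
generation 3: ...11..1.1.11...1..111
generation 4: 1.11.11....1.1.1.11111
generation 5: ..1..1.1..1......11111
generation 6: 11.11...11.1....111111
position 8 holds .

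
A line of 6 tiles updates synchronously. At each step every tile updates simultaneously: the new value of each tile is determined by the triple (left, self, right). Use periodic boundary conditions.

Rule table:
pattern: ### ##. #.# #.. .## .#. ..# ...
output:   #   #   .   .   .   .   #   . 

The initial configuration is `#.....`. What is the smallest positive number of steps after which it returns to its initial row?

6

.....#
....#.
...#..
..#...
.#....
#.....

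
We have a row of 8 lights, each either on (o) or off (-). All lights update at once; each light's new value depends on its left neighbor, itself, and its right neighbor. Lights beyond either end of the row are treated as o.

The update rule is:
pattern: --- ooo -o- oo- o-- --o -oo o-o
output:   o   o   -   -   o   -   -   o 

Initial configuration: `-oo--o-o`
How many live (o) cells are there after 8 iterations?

o--o--o-
-o--o--o
o-o--o--
-o-o--o-
o-o-o--o
-o-o-o--
o-o-o-o-
-o-o-o-o
count of o: 4

4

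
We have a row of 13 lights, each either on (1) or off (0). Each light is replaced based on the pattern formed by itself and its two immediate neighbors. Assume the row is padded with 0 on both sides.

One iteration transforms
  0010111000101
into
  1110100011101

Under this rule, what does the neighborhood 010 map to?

1

At position 2 the neighborhood is 010; the next row has 1 there.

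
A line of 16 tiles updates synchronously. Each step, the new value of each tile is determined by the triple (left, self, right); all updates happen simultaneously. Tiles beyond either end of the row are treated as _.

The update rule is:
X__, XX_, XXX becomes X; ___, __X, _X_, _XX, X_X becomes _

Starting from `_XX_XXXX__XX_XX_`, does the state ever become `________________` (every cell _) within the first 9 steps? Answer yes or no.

no

__X__XXXX__X__XX
___X__XXXX__X__X
____X__XXXX__X__
_____X__XXXX__X_
______X__XXXX__X
_______X__XXXX__
________X__XXXX_
_________X__XXXX
__________X__XXX
step 9 is __________X__XXX, still not uniform _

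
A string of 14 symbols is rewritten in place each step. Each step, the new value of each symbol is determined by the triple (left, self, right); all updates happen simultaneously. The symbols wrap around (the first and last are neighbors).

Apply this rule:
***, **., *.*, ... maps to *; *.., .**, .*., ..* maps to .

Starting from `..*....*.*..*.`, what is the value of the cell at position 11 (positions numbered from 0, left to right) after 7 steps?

*...**..*.....
..*..*....***.
*......**..**.
..****..*...**
...***....*..*
.*..**.**.....
.....**.*.****
position 11 holds *

*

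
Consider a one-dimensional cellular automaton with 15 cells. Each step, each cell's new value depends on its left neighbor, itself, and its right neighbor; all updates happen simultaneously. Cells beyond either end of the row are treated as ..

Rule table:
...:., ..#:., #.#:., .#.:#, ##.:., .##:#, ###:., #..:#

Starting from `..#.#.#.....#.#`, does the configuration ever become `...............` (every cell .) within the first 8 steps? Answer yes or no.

no

..#.#.##....#.#
..#.#.#.#...#.#
..#.#.#.##..#.#
..#.#.#.#.#.#.#
..#.#.#.#.#.#.#  (fixed point — unchanged through step 8)
step 8 is ..#.#.#.#.#.#.#, still not uniform .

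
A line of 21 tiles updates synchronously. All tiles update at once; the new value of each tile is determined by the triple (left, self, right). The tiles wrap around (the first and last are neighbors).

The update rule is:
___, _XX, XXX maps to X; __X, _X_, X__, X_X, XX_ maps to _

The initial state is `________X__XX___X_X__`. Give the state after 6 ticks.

tick 1: XXXXXXX____X__X_____X
tick 2: XXXXXX__XX______XXX_X
tick 3: XXXXX___X__XXXX_XX__X
tick 4: XXXX__X____XXX__X___X
tick 5: XXX_____XX_XX_____X_X
tick 6: XX__XXX_X__X__XXX___X

XX__XXX_X__X__XXX___X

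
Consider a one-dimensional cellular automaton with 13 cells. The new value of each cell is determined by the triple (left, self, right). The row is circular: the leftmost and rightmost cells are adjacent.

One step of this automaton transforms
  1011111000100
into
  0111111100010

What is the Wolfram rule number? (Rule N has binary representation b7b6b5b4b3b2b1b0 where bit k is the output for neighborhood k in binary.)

position 3: 111 → 1  (bit 7 = 1)
position 6: 110 → 1  (bit 6 = 1)
position 1: 101 → 1  (bit 5 = 1)
position 7: 100 → 1  (bit 4 = 1)
position 2: 011 → 1  (bit 3 = 1)
position 0: 010 → 0  (bit 2 = 0)
position 9: 001 → 0  (bit 1 = 0)
position 8: 000 → 0  (bit 0 = 0)
bits b7..b0 = 11111000 = 248

248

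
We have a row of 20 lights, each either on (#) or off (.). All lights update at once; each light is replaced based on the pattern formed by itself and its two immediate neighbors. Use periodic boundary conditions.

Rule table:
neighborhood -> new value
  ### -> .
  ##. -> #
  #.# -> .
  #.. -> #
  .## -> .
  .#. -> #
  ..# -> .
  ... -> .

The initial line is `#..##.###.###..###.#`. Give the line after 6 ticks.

tick 1: ##..#...#...##...#..
tick 2: .##.##..##...##..##.
tick 3: ..#..##..##...##..##
tick 4: #.##..##..##...##..#
tick 5: #..##..##..##...##..
tick 6: ##..##..##..##...##.

##..##..##..##...##.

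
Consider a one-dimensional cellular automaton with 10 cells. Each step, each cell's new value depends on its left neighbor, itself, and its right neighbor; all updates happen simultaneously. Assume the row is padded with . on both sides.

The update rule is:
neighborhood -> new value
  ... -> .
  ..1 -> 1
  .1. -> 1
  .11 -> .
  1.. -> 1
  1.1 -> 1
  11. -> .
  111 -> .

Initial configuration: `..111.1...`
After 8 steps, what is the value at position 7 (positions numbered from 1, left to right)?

1

.1...111..
111.1...1.
...111.111
..1...1...
.111.111..
1...1...1.
11.111.111
..1...1...
position 7 holds 1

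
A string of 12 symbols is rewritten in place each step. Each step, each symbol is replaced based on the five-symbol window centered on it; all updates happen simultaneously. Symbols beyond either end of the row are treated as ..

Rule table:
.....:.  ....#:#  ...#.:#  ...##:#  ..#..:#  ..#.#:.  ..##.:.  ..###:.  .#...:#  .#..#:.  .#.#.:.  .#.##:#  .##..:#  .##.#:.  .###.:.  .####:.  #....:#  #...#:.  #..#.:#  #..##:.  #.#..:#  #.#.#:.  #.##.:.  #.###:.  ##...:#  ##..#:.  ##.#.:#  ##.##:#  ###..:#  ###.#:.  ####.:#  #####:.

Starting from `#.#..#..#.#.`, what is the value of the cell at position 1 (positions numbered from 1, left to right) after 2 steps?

#

..#.##.#..##
##.#..##...#
position 1 holds #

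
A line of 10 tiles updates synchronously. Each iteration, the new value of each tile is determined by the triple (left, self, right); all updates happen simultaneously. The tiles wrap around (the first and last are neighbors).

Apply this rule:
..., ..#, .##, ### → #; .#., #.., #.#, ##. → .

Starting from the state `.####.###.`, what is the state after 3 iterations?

iteration 1: ####..##..
iteration 2: ###..##..#
iteration 3: ##..##..##

##..##..##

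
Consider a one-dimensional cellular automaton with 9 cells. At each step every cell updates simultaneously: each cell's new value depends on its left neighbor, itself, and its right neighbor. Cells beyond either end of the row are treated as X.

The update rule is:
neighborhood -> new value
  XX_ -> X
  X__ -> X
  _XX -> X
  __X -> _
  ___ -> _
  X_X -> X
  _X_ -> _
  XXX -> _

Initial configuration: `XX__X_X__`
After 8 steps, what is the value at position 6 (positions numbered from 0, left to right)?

step 1: _XX__X_X_
step 2: XXXX__X_X
step 3: ___XX__XX
step 4: X__XXX_X_
step 5: XX_X_XX_X
step 6: _XX_XXXXX
step 7: XXXXX____
step 8: ____XX___
position 6 holds _

_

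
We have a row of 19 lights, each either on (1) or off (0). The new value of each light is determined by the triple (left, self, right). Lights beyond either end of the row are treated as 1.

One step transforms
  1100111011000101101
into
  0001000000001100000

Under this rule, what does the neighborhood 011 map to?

At position 4 the neighborhood is 011; the next row has 0 there.

0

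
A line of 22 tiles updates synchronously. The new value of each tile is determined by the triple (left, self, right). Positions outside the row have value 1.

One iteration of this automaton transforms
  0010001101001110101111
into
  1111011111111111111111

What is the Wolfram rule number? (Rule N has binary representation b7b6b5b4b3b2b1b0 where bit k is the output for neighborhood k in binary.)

254

position 13: 111 → 1  (bit 7 = 1)
position 7: 110 → 1  (bit 6 = 1)
position 8: 101 → 1  (bit 5 = 1)
position 0: 100 → 1  (bit 4 = 1)
position 6: 011 → 1  (bit 3 = 1)
position 2: 010 → 1  (bit 2 = 1)
position 1: 001 → 1  (bit 1 = 1)
position 4: 000 → 0  (bit 0 = 0)
bits b7..b0 = 11111110 = 254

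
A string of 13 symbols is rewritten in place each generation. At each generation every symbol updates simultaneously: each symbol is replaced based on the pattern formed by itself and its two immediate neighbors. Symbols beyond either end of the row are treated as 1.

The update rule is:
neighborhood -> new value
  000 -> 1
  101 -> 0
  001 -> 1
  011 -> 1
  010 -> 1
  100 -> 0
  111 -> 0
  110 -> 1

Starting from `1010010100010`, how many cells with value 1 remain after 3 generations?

7

generation 1: 1010110101110
generation 2: 1010110101010
generation 3: 1010110101010
count of 1: 7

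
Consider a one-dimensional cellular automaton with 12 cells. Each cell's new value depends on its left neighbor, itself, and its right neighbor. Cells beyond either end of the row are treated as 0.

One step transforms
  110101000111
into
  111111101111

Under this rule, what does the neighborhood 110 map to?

At position 1 the neighborhood is 110; the next row has 1 there.

1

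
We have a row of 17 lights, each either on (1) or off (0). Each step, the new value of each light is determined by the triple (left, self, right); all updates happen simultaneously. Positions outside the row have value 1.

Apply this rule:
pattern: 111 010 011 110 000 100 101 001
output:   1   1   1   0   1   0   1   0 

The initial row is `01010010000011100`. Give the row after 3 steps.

11001011101100011

step 1: 11110010111011000
step 2: 11100011110110010
step 3: 11001011101100011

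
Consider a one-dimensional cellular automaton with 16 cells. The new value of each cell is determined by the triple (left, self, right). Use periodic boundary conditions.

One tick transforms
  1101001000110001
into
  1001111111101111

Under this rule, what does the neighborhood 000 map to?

1

At position 8 the neighborhood is 000; the next row has 1 there.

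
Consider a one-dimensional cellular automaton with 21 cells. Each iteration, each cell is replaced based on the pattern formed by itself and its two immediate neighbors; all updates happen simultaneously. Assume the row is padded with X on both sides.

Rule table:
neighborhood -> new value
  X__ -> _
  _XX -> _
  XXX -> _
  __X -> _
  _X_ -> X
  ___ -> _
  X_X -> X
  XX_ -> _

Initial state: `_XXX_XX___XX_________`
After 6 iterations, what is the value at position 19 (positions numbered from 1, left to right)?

_

iteration 1: X___X________________
iteration 2: ____X________________
iteration 3: ____X________________  (fixed point — unchanged through iteration 6)
position 19 holds _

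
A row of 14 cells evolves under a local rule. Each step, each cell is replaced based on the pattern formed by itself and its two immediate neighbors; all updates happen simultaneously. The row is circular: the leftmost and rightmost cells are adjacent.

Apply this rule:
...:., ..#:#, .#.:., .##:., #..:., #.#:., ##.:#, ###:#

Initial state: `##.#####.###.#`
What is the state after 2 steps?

step 1: ##..####..##..
step 2: .#.#.###.#.#.#

.#.#.###.#.#.#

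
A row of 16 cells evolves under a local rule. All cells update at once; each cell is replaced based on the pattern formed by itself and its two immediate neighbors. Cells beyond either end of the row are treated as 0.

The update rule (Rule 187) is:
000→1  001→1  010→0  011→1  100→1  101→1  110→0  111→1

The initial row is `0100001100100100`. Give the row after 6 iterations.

1101101101101010

1011111011011011
0111110110110110
1111101101101101
1111011011011010
1110110110110101
1101101101101010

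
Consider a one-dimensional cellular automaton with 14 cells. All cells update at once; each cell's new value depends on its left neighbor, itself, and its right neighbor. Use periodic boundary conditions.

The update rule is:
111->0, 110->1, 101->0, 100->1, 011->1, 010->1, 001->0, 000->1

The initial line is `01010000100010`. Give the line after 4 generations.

01011010101011

01011110111011
01010010101011
01011010101011
01011010101011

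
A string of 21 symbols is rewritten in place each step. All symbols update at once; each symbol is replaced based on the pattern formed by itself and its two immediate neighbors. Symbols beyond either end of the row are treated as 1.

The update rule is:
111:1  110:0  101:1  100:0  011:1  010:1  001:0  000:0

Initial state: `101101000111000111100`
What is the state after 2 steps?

step 1: 011011000110000111000
step 2: 110110000100000110000

110110000100000110000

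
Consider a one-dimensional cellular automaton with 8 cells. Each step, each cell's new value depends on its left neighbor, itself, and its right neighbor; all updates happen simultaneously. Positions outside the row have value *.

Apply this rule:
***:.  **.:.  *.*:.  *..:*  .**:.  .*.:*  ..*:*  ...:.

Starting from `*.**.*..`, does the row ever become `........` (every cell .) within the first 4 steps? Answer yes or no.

step 1: .....***
step 2: *...*...
step 3: .*.***.*
step 4: .*......
step 4 is .*......, still not uniform .

no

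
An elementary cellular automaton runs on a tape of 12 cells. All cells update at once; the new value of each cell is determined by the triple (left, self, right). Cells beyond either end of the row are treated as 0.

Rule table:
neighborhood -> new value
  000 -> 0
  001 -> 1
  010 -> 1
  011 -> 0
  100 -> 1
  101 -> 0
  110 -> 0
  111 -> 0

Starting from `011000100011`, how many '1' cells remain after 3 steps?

100101110100
111100000110
000010001001
count of 1: 3

3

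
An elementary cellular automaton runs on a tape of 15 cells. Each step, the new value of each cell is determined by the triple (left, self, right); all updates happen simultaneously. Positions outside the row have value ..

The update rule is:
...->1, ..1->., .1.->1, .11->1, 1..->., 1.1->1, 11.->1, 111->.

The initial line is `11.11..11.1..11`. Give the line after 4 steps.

11111..1..1..11

step 1: 11111..1111..11
step 2: 1...1..1..1..11
step 3: 1.1.1..1..1..11
step 4: 11111..1..1..11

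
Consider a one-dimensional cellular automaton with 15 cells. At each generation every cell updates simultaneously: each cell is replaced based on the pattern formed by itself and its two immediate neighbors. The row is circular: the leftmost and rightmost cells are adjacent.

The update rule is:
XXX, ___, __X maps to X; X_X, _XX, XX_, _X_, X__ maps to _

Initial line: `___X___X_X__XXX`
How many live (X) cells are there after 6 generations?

7

_XX__XX____X_X_
X___X___XXX____
__XX__XX_X__XXX
_X___X_____X_X_
X__XX__XXXX____
__X___X_XX__XXX
count of X: 7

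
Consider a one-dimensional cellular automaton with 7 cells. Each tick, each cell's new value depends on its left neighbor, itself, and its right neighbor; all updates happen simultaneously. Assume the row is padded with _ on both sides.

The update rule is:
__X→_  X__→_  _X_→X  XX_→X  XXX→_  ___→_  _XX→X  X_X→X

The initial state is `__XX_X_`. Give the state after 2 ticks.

__XXXX_
__X__X_

__X__X_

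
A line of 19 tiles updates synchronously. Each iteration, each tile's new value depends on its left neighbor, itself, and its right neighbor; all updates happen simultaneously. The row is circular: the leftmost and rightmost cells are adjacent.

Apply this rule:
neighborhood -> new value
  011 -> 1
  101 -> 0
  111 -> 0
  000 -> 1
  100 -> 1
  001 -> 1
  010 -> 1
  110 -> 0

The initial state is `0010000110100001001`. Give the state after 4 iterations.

1111111100111111111
0000000011100000000
1111111110011111111
0000000001110000000

0000000001110000000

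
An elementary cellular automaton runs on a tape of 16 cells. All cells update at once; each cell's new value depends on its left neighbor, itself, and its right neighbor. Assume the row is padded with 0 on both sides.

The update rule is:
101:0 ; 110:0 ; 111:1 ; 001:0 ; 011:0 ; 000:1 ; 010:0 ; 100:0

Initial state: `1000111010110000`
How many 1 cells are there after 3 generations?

7

0010010000000111
1000000111110010
0011110011100000
count of 1: 7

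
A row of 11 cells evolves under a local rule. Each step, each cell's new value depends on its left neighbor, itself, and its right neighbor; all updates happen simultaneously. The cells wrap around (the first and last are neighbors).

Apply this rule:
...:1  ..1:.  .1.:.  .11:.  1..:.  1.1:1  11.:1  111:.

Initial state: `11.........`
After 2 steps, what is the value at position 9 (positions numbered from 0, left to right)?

.1.1111111.
..1......1.
position 9 holds 1

1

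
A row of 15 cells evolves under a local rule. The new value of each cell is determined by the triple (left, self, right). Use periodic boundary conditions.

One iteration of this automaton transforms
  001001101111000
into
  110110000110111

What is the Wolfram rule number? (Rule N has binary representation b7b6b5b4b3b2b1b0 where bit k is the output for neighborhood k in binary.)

147

position 9: 111 → 1  (bit 7 = 1)
position 6: 110 → 0  (bit 6 = 0)
position 7: 101 → 0  (bit 5 = 0)
position 3: 100 → 1  (bit 4 = 1)
position 5: 011 → 0  (bit 3 = 0)
position 2: 010 → 0  (bit 2 = 0)
position 1: 001 → 1  (bit 1 = 1)
position 0: 000 → 1  (bit 0 = 1)
bits b7..b0 = 10010011 = 147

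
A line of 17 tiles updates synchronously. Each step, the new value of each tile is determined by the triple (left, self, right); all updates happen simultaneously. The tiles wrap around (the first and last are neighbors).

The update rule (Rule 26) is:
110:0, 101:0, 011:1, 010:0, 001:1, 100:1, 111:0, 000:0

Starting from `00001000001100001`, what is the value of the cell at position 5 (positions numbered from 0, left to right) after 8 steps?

0

10010100011010010
01100010110001100
11010100101011010
10000011000010000
01000110100101001
00101100011000110
01001010110101101
00110000100001000
position 5 holds 0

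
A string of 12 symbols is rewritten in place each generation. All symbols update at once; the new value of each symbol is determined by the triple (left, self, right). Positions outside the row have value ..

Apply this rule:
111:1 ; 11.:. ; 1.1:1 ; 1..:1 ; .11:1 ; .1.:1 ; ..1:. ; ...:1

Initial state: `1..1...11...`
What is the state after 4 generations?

111.11111.11

11.111.1.111
1.111.11111.
1111.11111.1
111.11111.11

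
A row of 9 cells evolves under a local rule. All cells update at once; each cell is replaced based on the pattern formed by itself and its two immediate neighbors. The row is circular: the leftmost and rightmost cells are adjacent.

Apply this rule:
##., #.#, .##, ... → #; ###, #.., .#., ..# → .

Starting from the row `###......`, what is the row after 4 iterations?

#.#.####.
.#.##..##
#.###..##
###.#..#.

###.#..#.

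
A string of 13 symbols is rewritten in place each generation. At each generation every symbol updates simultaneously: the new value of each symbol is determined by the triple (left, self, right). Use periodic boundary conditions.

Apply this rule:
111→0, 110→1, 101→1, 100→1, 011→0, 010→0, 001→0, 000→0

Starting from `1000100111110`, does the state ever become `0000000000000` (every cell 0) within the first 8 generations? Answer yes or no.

generation 1: 0100010000011
generation 2: 1010001000001
generation 3: 1101000100000
generation 4: 0110100010000
generation 5: 0011010001000
generation 6: 0001101000100
generation 7: 0000110100010
generation 8: 0000011010001
generation 8 is 0000011010001, still not uniform 0

no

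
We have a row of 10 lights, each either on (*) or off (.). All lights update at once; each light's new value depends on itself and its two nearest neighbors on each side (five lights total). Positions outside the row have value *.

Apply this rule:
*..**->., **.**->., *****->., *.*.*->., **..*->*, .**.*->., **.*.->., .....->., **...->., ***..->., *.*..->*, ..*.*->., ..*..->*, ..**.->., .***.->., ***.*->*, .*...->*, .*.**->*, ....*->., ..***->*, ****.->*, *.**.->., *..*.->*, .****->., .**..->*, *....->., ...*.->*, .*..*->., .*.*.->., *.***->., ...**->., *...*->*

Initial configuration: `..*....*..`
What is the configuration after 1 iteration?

****..**..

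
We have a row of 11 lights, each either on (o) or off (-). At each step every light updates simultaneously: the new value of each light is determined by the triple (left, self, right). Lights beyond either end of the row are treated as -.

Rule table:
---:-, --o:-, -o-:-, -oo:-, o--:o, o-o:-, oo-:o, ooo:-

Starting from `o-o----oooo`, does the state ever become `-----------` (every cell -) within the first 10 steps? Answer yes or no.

---o------o
----o------
-----o-----
------o----
-------o---
--------o--
---------o-
----------o
-----------
all cells are - at step 9

yes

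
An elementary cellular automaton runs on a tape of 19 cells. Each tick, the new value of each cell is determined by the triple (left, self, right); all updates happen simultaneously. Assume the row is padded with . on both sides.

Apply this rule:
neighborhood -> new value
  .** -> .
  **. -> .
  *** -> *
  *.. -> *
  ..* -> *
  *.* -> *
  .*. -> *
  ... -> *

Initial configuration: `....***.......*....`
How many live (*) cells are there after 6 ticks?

****.*.************
.**.***.**********.
*..*.*.*.********.*
*********.******.**
.*******.*.****.*..
*.*****.***.**.****
count of *: 15

15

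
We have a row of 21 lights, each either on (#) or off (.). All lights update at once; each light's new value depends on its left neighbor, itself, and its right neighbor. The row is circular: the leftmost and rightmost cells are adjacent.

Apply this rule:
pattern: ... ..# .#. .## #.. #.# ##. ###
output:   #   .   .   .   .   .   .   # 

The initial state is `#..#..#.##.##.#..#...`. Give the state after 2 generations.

##################...

generation 1: ...................#.
generation 2: ##################...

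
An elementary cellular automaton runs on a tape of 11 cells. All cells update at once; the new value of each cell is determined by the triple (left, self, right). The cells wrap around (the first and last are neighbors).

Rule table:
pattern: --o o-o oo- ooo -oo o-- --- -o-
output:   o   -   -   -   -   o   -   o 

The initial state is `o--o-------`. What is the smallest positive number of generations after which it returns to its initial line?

generation 1: ooooo-----o
generation 2: -----o---o-
generation 3: ----ooo-ooo
generation 4: o--o-------

4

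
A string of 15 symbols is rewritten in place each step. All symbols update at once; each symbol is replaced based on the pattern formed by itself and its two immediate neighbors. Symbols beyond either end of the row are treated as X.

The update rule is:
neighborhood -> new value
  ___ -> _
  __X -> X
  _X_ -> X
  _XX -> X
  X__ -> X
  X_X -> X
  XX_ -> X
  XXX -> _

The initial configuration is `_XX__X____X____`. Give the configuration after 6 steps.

step 1: XXXXXXX__XXX__X
step 2: ______XXXX_XXXX
step 3: X____XX__XXX___
step 4: XX__XXXXXX_XX_X
step 5: _XXXX____XXXXXX
step 6: XX__XX__XX_____

XX__XX__XX_____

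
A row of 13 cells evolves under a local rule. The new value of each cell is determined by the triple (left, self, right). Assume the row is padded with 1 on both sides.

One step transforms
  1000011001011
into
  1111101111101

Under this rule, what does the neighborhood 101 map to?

1

At position 10 the neighborhood is 101; the next row has 1 there.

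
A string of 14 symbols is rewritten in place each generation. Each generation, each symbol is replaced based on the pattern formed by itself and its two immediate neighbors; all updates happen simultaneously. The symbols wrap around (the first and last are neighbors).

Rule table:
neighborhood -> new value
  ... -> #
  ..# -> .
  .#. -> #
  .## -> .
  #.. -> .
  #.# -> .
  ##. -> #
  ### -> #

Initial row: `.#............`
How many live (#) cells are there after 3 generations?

.#.###########
.#..##########
.#...#########
count of #: 10

10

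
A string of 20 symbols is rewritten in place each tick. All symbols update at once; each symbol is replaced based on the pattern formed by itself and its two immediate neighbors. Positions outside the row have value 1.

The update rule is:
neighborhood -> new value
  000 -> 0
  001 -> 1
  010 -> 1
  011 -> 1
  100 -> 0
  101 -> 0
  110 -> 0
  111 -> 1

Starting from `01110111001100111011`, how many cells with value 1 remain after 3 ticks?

01100110011001110011
01001100110011100111
01011001100111001111
count of 1: 12

12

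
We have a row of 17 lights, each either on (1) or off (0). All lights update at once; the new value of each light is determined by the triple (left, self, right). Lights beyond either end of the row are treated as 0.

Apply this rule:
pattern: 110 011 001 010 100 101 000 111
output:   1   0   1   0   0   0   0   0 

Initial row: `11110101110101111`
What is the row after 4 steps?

10000010000001000

00010000010000001
00100000100000010
01000001000000100
10000010000001000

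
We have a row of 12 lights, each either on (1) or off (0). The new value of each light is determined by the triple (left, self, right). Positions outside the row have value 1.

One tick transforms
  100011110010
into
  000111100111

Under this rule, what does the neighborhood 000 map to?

At position 2 the neighborhood is 000; the next row has 0 there.

0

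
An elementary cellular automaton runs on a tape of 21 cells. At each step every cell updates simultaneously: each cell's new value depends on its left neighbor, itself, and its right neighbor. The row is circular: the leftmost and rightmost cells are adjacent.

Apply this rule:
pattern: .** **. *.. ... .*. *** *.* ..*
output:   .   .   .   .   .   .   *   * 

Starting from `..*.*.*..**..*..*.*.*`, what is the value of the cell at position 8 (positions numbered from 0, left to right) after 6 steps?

.

.*.*.*..*...*..*.*.*.
*.*.*..*...*..*.*.*..
.*.*..*...*..*.*.*..*
*.*..*...*..*.*.*..*.
.*..*...*..*.*.*..*.*
*..*...*..*.*.*..*.*.
position 8 holds .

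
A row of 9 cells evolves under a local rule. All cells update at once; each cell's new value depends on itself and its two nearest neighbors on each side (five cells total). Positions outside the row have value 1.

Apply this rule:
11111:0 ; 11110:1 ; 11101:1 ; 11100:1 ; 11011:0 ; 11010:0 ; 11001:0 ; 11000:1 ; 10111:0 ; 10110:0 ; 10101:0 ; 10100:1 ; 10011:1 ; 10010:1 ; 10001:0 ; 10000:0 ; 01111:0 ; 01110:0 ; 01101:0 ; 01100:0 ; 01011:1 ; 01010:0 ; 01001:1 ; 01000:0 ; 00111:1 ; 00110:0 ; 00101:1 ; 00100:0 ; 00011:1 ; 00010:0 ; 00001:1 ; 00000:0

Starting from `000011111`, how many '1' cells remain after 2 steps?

101110000
100011011
count of 1: 5

5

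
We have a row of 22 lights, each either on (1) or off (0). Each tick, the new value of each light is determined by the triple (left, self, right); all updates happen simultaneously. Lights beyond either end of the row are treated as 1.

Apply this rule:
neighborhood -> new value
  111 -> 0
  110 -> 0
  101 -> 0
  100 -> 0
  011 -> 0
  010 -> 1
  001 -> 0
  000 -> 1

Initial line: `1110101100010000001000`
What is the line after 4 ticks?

0110101101010000001010

tick 1: 0000100001010111101010
tick 2: 0110101101010000001010
tick 3: 0000100001010111101010  (repeats tick 1; period 2)
tick 4: 0110101101010000001010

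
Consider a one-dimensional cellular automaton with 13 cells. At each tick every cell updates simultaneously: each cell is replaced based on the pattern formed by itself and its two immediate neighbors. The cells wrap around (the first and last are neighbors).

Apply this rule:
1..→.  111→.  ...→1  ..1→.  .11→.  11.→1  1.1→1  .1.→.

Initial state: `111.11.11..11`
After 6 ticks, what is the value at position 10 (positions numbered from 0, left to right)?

tick 1: ..11.11.1....
tick 2: 1..11.11..111
tick 3: 1...11.1.....
tick 4: ..1..11..111.
tick 5: 1.....1....1.
tick 6: ..111...11..1
position 10 holds .

.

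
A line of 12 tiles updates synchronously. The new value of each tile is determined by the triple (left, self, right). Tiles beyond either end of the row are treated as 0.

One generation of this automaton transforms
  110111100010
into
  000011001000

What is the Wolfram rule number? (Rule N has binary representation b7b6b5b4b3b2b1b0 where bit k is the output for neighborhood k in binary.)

129

position 4: 111 → 1  (bit 7 = 1)
position 1: 110 → 0  (bit 6 = 0)
position 2: 101 → 0  (bit 5 = 0)
position 7: 100 → 0  (bit 4 = 0)
position 0: 011 → 0  (bit 3 = 0)
position 10: 010 → 0  (bit 2 = 0)
position 9: 001 → 0  (bit 1 = 0)
position 8: 000 → 1  (bit 0 = 1)
bits b7..b0 = 10000001 = 129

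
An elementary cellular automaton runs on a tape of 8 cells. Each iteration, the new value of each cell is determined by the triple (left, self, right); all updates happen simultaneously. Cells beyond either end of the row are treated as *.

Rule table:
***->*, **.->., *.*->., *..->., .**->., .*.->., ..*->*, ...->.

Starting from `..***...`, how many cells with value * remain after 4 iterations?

.*.*...*
......*.
.....*..
....*..*
count of *: 2

2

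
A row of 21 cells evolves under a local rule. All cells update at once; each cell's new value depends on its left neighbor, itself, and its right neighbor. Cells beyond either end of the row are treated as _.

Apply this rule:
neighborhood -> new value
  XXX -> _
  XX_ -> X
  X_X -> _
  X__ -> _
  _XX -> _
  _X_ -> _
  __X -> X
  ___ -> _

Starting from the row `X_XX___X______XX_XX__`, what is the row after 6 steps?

___X__X______X_X__X__
__X__X______X____X___
_X__X______X____X____
X__X______X____X_____
__X______X____X______
_X______X____X_______

_X______X____X_______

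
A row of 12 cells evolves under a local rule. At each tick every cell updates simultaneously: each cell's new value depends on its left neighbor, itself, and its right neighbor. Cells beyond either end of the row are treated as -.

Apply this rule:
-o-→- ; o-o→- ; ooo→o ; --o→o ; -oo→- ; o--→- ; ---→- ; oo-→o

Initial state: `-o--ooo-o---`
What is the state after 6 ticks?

--o---------

tick 1: o--o-oo-----
tick 2: --o---o-----
tick 3: -o---o------
tick 4: o---o-------
tick 5: ---o--------
tick 6: --o---------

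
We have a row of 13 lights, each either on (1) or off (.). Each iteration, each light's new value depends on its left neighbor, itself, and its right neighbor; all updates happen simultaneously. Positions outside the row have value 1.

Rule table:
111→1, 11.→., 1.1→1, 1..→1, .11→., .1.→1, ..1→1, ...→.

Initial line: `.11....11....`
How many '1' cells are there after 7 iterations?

1..1..1..1..1
.11111111111.
1.111111111.1
.1.1111111.1.
111.11111.111
11.1.111.1.11
1.111.1.111.1
count of 1: 9

9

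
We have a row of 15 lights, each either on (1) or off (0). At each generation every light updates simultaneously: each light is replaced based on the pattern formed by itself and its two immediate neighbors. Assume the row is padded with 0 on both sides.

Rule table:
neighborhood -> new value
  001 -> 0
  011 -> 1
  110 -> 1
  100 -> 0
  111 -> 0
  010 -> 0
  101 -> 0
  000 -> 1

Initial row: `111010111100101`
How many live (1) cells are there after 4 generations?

5

generation 1: 101000100100000
generation 2: 000010000001111
generation 3: 111000111101001
generation 4: 101010100100000
count of 1: 5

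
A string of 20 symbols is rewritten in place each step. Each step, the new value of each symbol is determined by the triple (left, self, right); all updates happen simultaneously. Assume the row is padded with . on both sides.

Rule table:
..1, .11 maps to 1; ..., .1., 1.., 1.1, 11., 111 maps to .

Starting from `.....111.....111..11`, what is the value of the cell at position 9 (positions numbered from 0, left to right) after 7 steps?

step 1: ....11......11...11.
step 2: ...11......11...11..
step 3: ..11......11...11...
step 4: .11......11...11....
step 5: 11......11...11.....
step 6: 1......11...11......
step 7: ......11...11.......
position 9 holds .

.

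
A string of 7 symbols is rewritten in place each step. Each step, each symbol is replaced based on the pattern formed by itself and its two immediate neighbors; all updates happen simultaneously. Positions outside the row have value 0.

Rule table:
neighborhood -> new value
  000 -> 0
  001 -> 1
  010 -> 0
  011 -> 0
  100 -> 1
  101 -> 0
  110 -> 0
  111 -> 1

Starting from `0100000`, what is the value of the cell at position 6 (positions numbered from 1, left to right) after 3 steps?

1010000
0001000
0010100
position 6 holds 0

0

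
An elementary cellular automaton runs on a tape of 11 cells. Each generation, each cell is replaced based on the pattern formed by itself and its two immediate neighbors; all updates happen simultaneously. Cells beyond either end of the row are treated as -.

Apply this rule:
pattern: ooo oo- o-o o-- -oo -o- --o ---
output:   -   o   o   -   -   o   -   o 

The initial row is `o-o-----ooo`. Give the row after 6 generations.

generation 1: ooo-ooo---o
generation 2: --oo--o-o-o
generation 3: o--o--ooooo
generation 4: o--o------o
generation 5: o--o-oooo-o
generation 6: o--oo---ooo

o--oo---ooo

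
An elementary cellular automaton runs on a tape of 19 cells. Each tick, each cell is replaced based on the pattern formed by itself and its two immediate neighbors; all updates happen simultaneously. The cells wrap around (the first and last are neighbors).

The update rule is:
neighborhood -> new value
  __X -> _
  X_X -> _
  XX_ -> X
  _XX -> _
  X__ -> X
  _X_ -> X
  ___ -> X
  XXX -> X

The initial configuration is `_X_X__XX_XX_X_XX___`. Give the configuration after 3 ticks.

_XX__X__X_X__XX__XX

_X_XX__X__X_X__XXXX
_X__XX_XX_X_XX__XXX
_XX__X__X_X__XX__XX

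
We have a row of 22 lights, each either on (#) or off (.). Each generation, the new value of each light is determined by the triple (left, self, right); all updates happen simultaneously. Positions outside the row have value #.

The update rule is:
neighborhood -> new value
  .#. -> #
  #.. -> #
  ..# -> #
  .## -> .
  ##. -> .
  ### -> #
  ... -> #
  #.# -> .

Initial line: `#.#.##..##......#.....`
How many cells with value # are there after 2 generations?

19

..#...##..############
######..##.###########
count of #: 19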